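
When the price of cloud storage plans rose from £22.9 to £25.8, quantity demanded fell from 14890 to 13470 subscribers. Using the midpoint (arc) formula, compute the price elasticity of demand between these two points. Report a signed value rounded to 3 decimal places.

%ΔQ = (13470 − 14890) / [(14890 + 13470)/2] = -1420/14180 = -0.100141…
%ΔP = (25.8 − 22.9) / [(22.9 + 25.8)/2] = 2.9/24.35 = 0.119096…
Arc Ed = %ΔQ / %ΔP = (-1420/14180) / (2.9/24.35) = -0.84083…

-0.841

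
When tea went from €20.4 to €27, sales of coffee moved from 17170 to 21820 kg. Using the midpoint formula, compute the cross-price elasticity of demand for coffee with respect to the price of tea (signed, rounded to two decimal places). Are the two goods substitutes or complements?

%ΔQ_{coffee} = (21820 − 17170)/avg = 4650/19495 = 0.238522…
%ΔP_{tea} = (27 − 20.4)/avg = 6.6/23.7 = 0.278481…
E_cross = (4650/19495) / (6.6/23.7) = 0.8565…
E_cross > 0 ⇒ the goods are substitutes.

0.86; substitutes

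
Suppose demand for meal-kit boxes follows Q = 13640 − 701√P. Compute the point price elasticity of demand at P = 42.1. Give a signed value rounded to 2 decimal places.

dQ/dP = −701/(2√P) = -54.0191. At P = 42.1, Q = 9091.6.
Ed = (dQ/dP)·(P/Q) = (-54.0191) × (42.1/9091.6) = -0.2501…

-0.25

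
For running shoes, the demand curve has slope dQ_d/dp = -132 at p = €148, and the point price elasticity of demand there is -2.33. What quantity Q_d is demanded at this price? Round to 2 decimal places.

Ed = (dQ_d/dp)·(p/Q_d) ⇒ Q_d = (dQ_d/dp)·p/Ed = (-132)·148/(-2.33) = 8384.5493…

8384.55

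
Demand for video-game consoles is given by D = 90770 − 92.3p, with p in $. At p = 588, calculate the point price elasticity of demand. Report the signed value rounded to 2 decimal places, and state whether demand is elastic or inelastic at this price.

dD/dp = −92.3. At p = 588, D = 90770 − 92.3(588) = 36497.6.
Ed = (dD/dp)·(p/D) = −92.3 × (588/36497.6) = -1.4870…
|Ed| = 1.49 > 1, so demand is elastic.

-1.49; elastic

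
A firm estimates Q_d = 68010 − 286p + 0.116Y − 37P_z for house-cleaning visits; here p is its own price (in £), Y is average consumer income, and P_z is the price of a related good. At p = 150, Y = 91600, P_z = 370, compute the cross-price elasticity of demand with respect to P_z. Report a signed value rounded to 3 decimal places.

At the given values, Q_d = 68010 − 286(150) + 0.116(91600) − 37(370) = 22045.6.
∂Q_d/∂P_z = -37.
E = (-37) × (370/22045.6) = -0.62098…

-0.621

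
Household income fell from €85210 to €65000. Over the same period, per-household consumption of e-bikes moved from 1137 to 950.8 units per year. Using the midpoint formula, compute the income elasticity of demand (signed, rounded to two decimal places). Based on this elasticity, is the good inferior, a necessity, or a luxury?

0.66; necessity

%ΔQ = (950.8 − 1137)/[( 1137 + 950.8)/2] = -186.2/1043.9 = -0.178369…
%ΔIncome = (65000 − 85210)/[( 85210 + 65000)/2] = -20210/75105 = -0.269089…
E_income = (-186.2/1043.9) / (-20210/75105) = 0.6628…
0 < E_income < 1 ⇒ normal good, necessity.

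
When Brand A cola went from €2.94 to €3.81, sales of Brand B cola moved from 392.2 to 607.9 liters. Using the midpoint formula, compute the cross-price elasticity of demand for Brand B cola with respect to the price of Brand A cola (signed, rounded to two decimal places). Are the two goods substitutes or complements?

%ΔQ_{Brand B cola} = (607.9 − 392.2)/avg = 215.7/500.05 = 0.431356…
%ΔP_{Brand A cola} = (3.81 − 2.94)/avg = 0.87/3.375 = 0.257777…
E_cross = (215.7/500.05) / (0.87/3.375) = 1.6733…
E_cross > 0 ⇒ the goods are substitutes.

1.67; substitutes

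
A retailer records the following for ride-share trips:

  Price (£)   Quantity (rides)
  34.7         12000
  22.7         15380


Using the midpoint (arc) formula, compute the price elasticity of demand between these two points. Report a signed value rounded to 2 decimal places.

-0.59

%ΔQ = (15380 − 12000) / [(12000 + 15380)/2] = 3380/13690 = 0.246895…
%ΔP = (22.7 − 34.7) / [(34.7 + 22.7)/2] = -12/28.7 = -0.418118…
Arc Ed = %ΔQ / %ΔP = (3380/13690) / (-12/28.7) = -0.5904…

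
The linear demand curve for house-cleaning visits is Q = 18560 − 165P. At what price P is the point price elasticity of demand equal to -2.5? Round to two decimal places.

80.35

Ed = −165P/(18560 − 165P). Set this equal to -2.5:
165P = 2.5·(18560 − 165P) ⇒ 165P(1 + 2.5) = 2.5·18560
P = 2.5·18560 / (165·3.5) = 80.3463…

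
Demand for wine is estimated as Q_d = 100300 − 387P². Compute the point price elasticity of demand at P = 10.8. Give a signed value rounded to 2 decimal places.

dQ_d/dP = −2·387·P = -8359.2. At P = 10.8, Q_d = 55160.32.
Ed = (dQ_d/dP)·(P/Q_d) = (-8359.2) × (10.8/55160.32) = -1.6366…

-1.64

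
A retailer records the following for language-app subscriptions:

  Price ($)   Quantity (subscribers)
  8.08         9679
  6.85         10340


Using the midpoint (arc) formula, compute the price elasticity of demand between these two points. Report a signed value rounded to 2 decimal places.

%ΔQ = (10340 − 9679) / [(9679 + 10340)/2] = 661/10009.5 = 0.066037…
%ΔP = (6.85 − 8.08) / [(8.08 + 6.85)/2] = -1.23/7.465 = -0.164768…
Arc Ed = %ΔQ / %ΔP = (661/10009.5) / (-1.23/7.465) = -0.4007…

-0.40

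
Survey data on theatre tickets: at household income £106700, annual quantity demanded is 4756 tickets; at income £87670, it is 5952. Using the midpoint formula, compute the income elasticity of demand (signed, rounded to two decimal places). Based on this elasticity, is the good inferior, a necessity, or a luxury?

-1.14; inferior

%ΔQ = (5952 − 4756)/[( 4756 + 5952)/2] = 1196/5354 = 0.223384…
%ΔIncome = (87670 − 106700)/[( 106700 + 87670)/2] = -19030/97185 = -0.195812…
E_income = (1196/5354) / (-19030/97185) = -1.1408…
E_income < 0 ⇒ inferior good.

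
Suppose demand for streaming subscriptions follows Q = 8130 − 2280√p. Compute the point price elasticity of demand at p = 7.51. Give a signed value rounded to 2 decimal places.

-1.66

dQ/dp = −2280/(2√p) = -415.992. At p = 7.51, Q = 1881.8.
Ed = (dQ/dp)·(p/Q) = (-415.992) × (7.51/1881.8) = -1.6601…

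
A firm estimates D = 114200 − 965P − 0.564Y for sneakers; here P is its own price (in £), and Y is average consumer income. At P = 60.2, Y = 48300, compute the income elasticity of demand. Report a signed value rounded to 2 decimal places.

At the given values, D = 114200 − 965(60.2) − 0.564(48300) = 28865.8.
∂D/∂Y = -0.564.
E = (-0.564) × (48300/28865.8) = -0.9437…

-0.94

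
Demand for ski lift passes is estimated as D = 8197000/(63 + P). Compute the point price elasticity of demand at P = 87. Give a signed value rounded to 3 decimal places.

-0.580

dD/dP = −8197000/(63 + P)² = -364.311. At P = 87, D = 54646.7.
Ed = (dD/dP)·(P/D) = (-364.311) × (87/54646.7) = -0.58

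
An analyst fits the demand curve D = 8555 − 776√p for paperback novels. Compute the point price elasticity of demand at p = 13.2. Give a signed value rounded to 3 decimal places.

-0.246

dD/dp = −776/(2√p) = -106.793. At p = 13.2, D = 5735.65.
Ed = (dD/dp)·(p/D) = (-106.793) × (13.2/5735.65) = -0.24577…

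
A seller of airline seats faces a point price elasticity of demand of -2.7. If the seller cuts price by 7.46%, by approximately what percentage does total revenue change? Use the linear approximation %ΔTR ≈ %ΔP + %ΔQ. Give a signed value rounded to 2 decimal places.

+12.68%

%ΔQ ≈ Ed × %ΔP = (-2.7) × (-7.46%) = +20.1420%
%ΔTR ≈ %ΔP + %ΔQ = (-7.46%) + (+20.1420%) = +12.6820%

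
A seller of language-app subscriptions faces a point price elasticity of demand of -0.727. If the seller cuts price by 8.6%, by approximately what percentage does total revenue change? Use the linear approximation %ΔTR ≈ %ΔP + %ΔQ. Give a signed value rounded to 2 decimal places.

%ΔQ ≈ Ed × %ΔP = (-0.727) × (-8.6%) = +6.2522%
%ΔTR ≈ %ΔP + %ΔQ = (-8.6%) + (+6.2522%) = -2.3478%

-2.35%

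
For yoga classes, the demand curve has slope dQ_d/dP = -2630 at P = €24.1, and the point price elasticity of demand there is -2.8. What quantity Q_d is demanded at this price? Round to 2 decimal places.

22636.79

Ed = (dQ_d/dP)·(P/Q_d) ⇒ Q_d = (dQ_d/dP)·P/Ed = (-2630)·24.1/(-2.8) = 22636.7857…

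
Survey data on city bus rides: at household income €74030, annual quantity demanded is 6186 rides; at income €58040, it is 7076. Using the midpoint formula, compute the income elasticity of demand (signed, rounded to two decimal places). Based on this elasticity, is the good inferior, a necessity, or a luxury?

%ΔQ = (7076 − 6186)/[( 6186 + 7076)/2] = 890/6631 = 0.134218…
%ΔIncome = (58040 − 74030)/[( 74030 + 58040)/2] = -15990/66035 = -0.242144…
E_income = (890/6631) / (-15990/66035) = -0.5542…
E_income < 0 ⇒ inferior good.

-0.55; inferior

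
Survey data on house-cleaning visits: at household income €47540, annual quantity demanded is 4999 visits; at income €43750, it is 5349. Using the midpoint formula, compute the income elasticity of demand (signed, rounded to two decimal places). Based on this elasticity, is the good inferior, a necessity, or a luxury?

-0.81; inferior

%ΔQ = (5349 − 4999)/[( 4999 + 5349)/2] = 350/5174 = 0.067645…
%ΔIncome = (43750 − 47540)/[( 47540 + 43750)/2] = -3790/45645 = -0.083032…
E_income = (350/5174) / (-3790/45645) = -0.8146…
E_income < 0 ⇒ inferior good.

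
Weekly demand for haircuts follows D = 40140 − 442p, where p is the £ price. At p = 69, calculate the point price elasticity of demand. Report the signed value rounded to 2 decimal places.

-3.16

dD/dp = −442. At p = 69, D = 40140 − 442(69) = 9642.
Ed = (dD/dp)·(p/D) = −442 × (69/9642) = -3.1630…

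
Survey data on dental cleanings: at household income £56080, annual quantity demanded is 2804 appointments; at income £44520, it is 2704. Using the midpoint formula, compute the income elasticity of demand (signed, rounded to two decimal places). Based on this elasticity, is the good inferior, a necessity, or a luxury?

0.16; necessity

%ΔQ = (2704 − 2804)/[( 2804 + 2704)/2] = -100/2754 = -0.036310…
%ΔIncome = (44520 − 56080)/[( 56080 + 44520)/2] = -11560/50300 = -0.229821…
E_income = (-100/2754) / (-11560/50300) = 0.1579…
0 < E_income < 1 ⇒ normal good, necessity.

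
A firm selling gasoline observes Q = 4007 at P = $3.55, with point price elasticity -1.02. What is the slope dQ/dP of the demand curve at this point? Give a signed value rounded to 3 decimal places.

Ed = (dQ/dP)·(P/Q) ⇒ dQ/dP = Ed·Q/P = (-1.02)·4007/3.55 = -1151.30704…

-1151.307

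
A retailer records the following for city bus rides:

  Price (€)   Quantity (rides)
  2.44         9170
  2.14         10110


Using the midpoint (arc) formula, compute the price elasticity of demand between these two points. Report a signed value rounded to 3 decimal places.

%ΔQ = (10110 − 9170) / [(9170 + 10110)/2] = 940/9640 = 0.097510…
%ΔP = (2.14 − 2.44) / [(2.44 + 2.14)/2] = -0.3/2.29 = -0.131004…
Arc Ed = %ΔQ / %ΔP = (940/9640) / (-0.3/2.29) = -0.74432…

-0.744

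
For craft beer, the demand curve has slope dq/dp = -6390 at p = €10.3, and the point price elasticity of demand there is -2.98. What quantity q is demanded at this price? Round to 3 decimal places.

Ed = (dq/dp)·(p/q) ⇒ q = (dq/dp)·p/Ed = (-6390)·10.3/(-2.98) = 22086.24161…

22086.242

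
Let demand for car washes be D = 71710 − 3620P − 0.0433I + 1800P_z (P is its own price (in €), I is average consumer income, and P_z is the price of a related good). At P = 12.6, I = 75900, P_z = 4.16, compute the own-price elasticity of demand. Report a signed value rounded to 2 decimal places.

-1.51

At the given values, D = 71710 − 3620(12.6) − 0.0433(75900) + 1800(4.16) = 30299.53.
∂D/∂P = −3620.
E = (-3620) × (12.6/30299.53) = -1.5053…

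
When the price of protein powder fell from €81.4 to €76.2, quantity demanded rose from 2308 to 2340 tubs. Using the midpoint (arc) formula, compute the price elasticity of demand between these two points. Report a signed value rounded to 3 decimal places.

-0.209

%ΔQ = (2340 − 2308) / [(2308 + 2340)/2] = 32/2324 = 0.013769…
%ΔP = (76.2 − 81.4) / [(81.4 + 76.2)/2] = -5.2/78.8 = -0.065989…
Arc Ed = %ΔQ / %ΔP = (32/2324) / (-5.2/78.8) = -0.20865…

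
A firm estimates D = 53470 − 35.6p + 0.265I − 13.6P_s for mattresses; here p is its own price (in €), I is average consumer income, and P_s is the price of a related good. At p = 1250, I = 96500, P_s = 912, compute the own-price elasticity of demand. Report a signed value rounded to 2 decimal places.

-2.01

At the given values, D = 53470 − 35.6(1250) + 0.265(96500) − 13.6(912) = 22139.3.
∂D/∂p = −35.6.
E = (-35.6) × (1250/22139.3) = -2.0100…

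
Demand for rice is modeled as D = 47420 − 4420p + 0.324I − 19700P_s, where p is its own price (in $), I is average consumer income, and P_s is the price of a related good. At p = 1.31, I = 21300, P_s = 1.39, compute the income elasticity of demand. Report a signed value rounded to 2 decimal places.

0.33

At the given values, D = 47420 − 4420(1.31) + 0.324(21300) − 19700(1.39) = 21148.
∂D/∂I = 0.324.
E = (0.324) × (21300/21148) = 0.3263…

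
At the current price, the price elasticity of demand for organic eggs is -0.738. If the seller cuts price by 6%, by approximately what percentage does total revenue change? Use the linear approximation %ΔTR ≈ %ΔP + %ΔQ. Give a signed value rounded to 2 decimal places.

%ΔQ ≈ Ed × %ΔP = (-0.738) × (-6%) = +4.4280%
%ΔTR ≈ %ΔP + %ΔQ = (-6%) + (+4.4280%) = -1.5720%

-1.57%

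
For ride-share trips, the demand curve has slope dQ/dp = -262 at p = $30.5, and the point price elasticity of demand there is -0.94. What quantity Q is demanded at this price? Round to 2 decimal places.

Ed = (dQ/dp)·(p/Q) ⇒ Q = (dQ/dp)·p/Ed = (-262)·30.5/(-0.94) = 8501.0638…

8501.06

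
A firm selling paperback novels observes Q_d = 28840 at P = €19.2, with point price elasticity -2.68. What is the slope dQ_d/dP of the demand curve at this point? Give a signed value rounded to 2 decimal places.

-4025.58

Ed = (dQ_d/dP)·(P/Q_d) ⇒ dQ_d/dP = Ed·Q_d/P = (-2.68)·28840/19.2 = -4025.5833…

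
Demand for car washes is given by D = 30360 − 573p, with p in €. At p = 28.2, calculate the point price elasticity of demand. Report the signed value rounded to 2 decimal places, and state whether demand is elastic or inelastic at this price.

dD/dp = −573. At p = 28.2, D = 30360 − 573(28.2) = 14201.4.
Ed = (dD/dp)·(p/D) = −573 × (28.2/14201.4) = -1.1378…
|Ed| = 1.14 > 1, so demand is elastic.

-1.14; elastic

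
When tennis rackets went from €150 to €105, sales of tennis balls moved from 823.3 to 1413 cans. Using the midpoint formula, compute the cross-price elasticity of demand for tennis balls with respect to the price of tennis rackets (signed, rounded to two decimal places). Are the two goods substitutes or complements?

%ΔQ_{tennis balls} = (1413 − 823.3)/avg = 589.7/1118.15 = 0.527388…
%ΔP_{tennis rackets} = (105 − 150)/avg = -45/127.5 = -0.352941…
E_cross = (589.7/1118.15) / (-45/127.5) = -1.4942…
E_cross < 0 ⇒ the goods are complements.

-1.49; complements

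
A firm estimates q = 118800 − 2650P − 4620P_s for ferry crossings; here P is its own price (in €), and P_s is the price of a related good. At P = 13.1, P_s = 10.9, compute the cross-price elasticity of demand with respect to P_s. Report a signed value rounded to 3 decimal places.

-1.493

At the given values, q = 118800 − 2650(13.1) − 4620(10.9) = 33727.
∂q/∂P_s = -4620.
E = (-4620) × (10.9/33727) = -1.49310…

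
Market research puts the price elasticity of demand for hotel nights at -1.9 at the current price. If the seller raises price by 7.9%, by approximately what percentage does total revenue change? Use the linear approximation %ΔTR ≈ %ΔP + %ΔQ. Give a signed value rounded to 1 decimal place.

-7.1%

%ΔQ ≈ Ed × %ΔP = (-1.9) × (+7.9%) = -15.0100%
%ΔTR ≈ %ΔP + %ΔQ = (+7.9%) + (-15.0100%) = -7.1100%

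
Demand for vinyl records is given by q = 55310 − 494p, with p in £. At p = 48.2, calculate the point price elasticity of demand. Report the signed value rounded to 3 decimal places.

dq/dp = −494. At p = 48.2, q = 55310 − 494(48.2) = 31499.2.
Ed = (dq/dp)·(p/q) = −494 × (48.2/31499.2) = -0.75591…

-0.756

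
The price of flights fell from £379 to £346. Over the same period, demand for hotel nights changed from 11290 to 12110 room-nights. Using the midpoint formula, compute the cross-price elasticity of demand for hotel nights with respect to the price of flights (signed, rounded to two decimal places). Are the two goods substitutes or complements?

%ΔQ_{hotel nights} = (12110 − 11290)/avg = 820/11700 = 0.070085…
%ΔP_{flights} = (346 − 379)/avg = -33/362.5 = -0.091034…
E_cross = (820/11700) / (-33/362.5) = -0.7698…
E_cross < 0 ⇒ the goods are complements.

-0.77; complements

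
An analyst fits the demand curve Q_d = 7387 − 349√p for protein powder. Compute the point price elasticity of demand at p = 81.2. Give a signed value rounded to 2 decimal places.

-0.37

dQ_d/dp = −349/(2√p) = -19.365. At p = 81.2, Q_d = 4242.12.
Ed = (dQ_d/dp)·(p/Q_d) = (-19.365) × (81.2/4242.12) = -0.3706…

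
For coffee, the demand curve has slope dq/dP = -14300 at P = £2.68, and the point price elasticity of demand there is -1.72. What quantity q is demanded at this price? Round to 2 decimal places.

22281.40

Ed = (dq/dP)·(P/q) ⇒ q = (dq/dP)·P/Ed = (-14300)·2.68/(-1.72) = 22281.3953…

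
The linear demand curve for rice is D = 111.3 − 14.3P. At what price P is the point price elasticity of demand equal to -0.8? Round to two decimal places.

3.46

Ed = −14.3P/(111.3 − 14.3P). Set this equal to -0.8:
14.3P = 0.8·(111.3 − 14.3P) ⇒ 14.3P(1 + 0.8) = 0.8·111.3
P = 0.8·111.3 / (14.3·1.8) = 3.4592…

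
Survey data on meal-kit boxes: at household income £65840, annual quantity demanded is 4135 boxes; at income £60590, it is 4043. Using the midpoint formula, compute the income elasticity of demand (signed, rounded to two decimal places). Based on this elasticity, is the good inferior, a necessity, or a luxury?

%ΔQ = (4043 − 4135)/[( 4135 + 4043)/2] = -92/4089 = -0.022499…
%ΔIncome = (60590 − 65840)/[( 65840 + 60590)/2] = -5250/63215 = -0.083049…
E_income = (-92/4089) / (-5250/63215) = 0.2709…
0 < E_income < 1 ⇒ normal good, necessity.

0.27; necessity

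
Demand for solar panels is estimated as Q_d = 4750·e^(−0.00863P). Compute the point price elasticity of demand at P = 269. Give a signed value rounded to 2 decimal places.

-2.32

dQ_d/dP = −0.00863·Q_d = -4.02256. At P = 269, Q_d = 466.114.
Ed = (dQ_d/dP)·(P/Q_d) = (-4.02256) × (269/466.114) = -2.3214…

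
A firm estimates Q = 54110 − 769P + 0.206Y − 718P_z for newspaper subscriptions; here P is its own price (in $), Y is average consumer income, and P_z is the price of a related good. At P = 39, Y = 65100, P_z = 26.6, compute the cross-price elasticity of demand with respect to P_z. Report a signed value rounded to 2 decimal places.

At the given values, Q = 54110 − 769(39) + 0.206(65100) − 718(26.6) = 18430.8.
∂Q/∂P_z = -718.
E = (-718) × (26.6/18430.8) = -1.0362…

-1.04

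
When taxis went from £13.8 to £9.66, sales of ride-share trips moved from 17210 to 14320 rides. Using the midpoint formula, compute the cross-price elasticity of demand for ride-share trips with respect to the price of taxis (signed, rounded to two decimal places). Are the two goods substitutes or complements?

%ΔQ_{ride-share trips} = (14320 − 17210)/avg = -2890/15765 = -0.183317…
%ΔP_{taxis} = (9.66 − 13.8)/avg = -4.14/11.73 = -0.352941…
E_cross = (-2890/15765) / (-4.14/11.73) = 0.5193…
E_cross > 0 ⇒ the goods are substitutes.

0.52; substitutes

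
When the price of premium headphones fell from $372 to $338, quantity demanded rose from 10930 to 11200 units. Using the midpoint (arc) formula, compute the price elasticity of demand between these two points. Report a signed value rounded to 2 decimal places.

%ΔQ = (11200 − 10930) / [(10930 + 11200)/2] = 270/11065 = 0.024401…
%ΔP = (338 − 372) / [(372 + 338)/2] = -34/355 = -0.095774…
Arc Ed = %ΔQ / %ΔP = (270/11065) / (-34/355) = -0.2547…

-0.25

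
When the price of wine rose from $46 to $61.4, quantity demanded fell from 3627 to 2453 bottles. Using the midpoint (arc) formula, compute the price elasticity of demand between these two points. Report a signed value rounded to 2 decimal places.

-1.35

%ΔQ = (2453 − 3627) / [(3627 + 2453)/2] = -1174/3040 = -0.386184…
%ΔP = (61.4 − 46) / [(46 + 61.4)/2] = 15.4/53.7 = 0.286778…
Arc Ed = %ΔQ / %ΔP = (-1174/3040) / (15.4/53.7) = -1.3466…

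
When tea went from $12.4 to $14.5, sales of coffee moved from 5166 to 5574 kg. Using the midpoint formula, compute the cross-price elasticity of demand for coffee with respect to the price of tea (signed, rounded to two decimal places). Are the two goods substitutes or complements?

%ΔQ_{coffee} = (5574 − 5166)/avg = 408/5370 = 0.075977…
%ΔP_{tea} = (14.5 − 12.4)/avg = 2.1/13.45 = 0.156133…
E_cross = (408/5370) / (2.1/13.45) = 0.4866…
E_cross > 0 ⇒ the goods are substitutes.

0.49; substitutes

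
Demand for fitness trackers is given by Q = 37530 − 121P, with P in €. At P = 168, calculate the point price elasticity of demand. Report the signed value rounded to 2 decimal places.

dQ/dP = −121. At P = 168, Q = 37530 − 121(168) = 17202.
Ed = (dQ/dP)·(P/Q) = −121 × (168/17202) = -1.1817…

-1.18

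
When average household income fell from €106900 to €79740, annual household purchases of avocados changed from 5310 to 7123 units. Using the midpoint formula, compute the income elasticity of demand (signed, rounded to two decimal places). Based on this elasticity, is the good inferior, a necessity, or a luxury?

-1.00; inferior

%ΔQ = (7123 − 5310)/[( 5310 + 7123)/2] = 1813/6216.5 = 0.291643…
%ΔIncome = (79740 − 106900)/[( 106900 + 79740)/2] = -27160/93320 = -0.291041…
E_income = (1813/6216.5) / (-27160/93320) = -1.0020…
E_income < 0 ⇒ inferior good.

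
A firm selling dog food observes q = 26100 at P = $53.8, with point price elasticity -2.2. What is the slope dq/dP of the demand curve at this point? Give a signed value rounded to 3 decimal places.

-1067.286

Ed = (dq/dP)·(P/q) ⇒ dq/dP = Ed·q/P = (-2.2)·26100/53.8 = -1067.28624…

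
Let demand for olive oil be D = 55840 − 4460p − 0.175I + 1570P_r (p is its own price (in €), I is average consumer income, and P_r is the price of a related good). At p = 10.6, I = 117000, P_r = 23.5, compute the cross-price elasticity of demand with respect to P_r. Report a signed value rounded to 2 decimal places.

At the given values, D = 55840 − 4460(10.6) − 0.175(117000) + 1570(23.5) = 24984.
∂D/∂P_r = 1570.
E = (1570) × (23.5/24984) = 1.4767…

1.48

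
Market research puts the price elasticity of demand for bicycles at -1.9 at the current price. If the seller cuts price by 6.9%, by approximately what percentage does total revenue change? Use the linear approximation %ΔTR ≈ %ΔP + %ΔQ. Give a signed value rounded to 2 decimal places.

%ΔQ ≈ Ed × %ΔP = (-1.9) × (-6.9%) = +13.1100%
%ΔTR ≈ %ΔP + %ΔQ = (-6.9%) + (+13.1100%) = +6.2100%

+6.21%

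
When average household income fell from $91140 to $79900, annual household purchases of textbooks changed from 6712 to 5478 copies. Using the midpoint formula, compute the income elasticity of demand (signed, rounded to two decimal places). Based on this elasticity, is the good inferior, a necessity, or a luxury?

1.54; luxury

%ΔQ = (5478 − 6712)/[( 6712 + 5478)/2] = -1234/6095 = -0.202461…
%ΔIncome = (79900 − 91140)/[( 91140 + 79900)/2] = -11240/85520 = -0.131431…
E_income = (-1234/6095) / (-11240/85520) = 1.5404…
E_income > 1 ⇒ normal good, luxury.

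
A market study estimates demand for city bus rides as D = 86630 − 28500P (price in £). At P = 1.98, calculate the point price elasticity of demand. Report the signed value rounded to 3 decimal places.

-1.869

dD/dP = −28500. At P = 1.98, D = 86630 − 28500(1.98) = 30200.
Ed = (dD/dP)·(P/D) = −28500 × (1.98/30200) = -1.86854…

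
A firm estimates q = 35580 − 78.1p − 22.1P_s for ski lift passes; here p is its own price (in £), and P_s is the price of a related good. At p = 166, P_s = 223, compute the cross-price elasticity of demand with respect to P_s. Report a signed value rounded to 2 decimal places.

At the given values, q = 35580 − 78.1(166) − 22.1(223) = 17687.1.
∂q/∂P_s = -22.1.
E = (-22.1) × (223/17687.1) = -0.2786…

-0.28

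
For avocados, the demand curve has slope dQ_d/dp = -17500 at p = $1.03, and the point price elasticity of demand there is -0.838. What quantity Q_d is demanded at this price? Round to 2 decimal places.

21509.55

Ed = (dQ_d/dp)·(p/Q_d) ⇒ Q_d = (dQ_d/dp)·p/Ed = (-17500)·1.03/(-0.838) = 21509.5465…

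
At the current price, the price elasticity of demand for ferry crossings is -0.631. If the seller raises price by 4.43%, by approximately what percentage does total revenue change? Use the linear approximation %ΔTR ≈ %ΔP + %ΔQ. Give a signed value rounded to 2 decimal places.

+1.63%

%ΔQ ≈ Ed × %ΔP = (-0.631) × (+4.43%) = -2.7953%
%ΔTR ≈ %ΔP + %ΔQ = (+4.43%) + (-2.7953%) = +1.6347%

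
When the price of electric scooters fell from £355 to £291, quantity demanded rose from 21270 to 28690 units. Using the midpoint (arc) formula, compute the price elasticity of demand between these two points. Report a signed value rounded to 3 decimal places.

%ΔQ = (28690 − 21270) / [(21270 + 28690)/2] = 7420/24980 = 0.297037…
%ΔP = (291 − 355) / [(355 + 291)/2] = -64/323 = -0.198142…
Arc Ed = %ΔQ / %ΔP = (7420/24980) / (-64/323) = -1.49911…

-1.499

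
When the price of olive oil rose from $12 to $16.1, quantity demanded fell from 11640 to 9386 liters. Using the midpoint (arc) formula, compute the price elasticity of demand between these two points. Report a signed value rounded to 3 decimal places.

%ΔQ = (9386 − 11640) / [(11640 + 9386)/2] = -2254/10513 = -0.214401…
%ΔP = (16.1 − 12) / [(12 + 16.1)/2] = 4.1/14.05 = 0.291814…
Arc Ed = %ΔQ / %ΔP = (-2254/10513) / (4.1/14.05) = -0.73471…

-0.735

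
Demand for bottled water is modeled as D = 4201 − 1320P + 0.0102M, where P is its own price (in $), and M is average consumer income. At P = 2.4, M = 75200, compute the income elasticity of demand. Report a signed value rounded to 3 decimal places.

0.426

At the given values, D = 4201 − 1320(2.4) + 0.0102(75200) = 1800.04.
∂D/∂M = 0.0102.
E = (0.0102) × (75200/1800.04) = 0.42612…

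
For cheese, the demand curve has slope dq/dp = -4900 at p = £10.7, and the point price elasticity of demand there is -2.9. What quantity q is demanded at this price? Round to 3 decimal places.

Ed = (dq/dp)·(p/q) ⇒ q = (dq/dp)·p/Ed = (-4900)·10.7/(-2.9) = 18079.31034…

18079.310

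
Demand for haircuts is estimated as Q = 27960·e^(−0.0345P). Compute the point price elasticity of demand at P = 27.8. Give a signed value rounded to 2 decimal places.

dQ/dP = −0.0345·Q = -369.679. At P = 27.8, Q = 10715.3.
Ed = (dQ/dP)·(P/Q) = (-369.679) × (27.8/10715.3) = -0.9591

-0.96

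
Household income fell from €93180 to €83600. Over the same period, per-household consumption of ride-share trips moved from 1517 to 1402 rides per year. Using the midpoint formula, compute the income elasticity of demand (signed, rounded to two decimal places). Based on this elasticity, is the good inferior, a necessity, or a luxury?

%ΔQ = (1402 − 1517)/[( 1517 + 1402)/2] = -115/1459.5 = -0.078794…
%ΔIncome = (83600 − 93180)/[( 93180 + 83600)/2] = -9580/88390 = -0.108383…
E_income = (-115/1459.5) / (-9580/88390) = 0.7269…
0 < E_income < 1 ⇒ normal good, necessity.

0.73; necessity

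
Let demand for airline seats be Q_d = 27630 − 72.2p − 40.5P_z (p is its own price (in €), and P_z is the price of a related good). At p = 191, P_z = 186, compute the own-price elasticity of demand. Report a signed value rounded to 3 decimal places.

-2.187

At the given values, Q_d = 27630 − 72.2(191) − 40.5(186) = 6306.8.
∂Q_d/∂p = −72.2.
E = (-72.2) × (191/6306.8) = -2.18656…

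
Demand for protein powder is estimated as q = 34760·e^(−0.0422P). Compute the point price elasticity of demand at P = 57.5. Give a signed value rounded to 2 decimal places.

dq/dP = −0.0422·q = -129.592. At P = 57.5, q = 3070.89.
Ed = (dq/dP)·(P/q) = (-129.592) × (57.5/3070.89) = -2.4265

-2.43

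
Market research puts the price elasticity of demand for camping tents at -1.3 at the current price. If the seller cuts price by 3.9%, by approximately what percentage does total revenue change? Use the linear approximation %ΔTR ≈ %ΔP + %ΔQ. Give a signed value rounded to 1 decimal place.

%ΔQ ≈ Ed × %ΔP = (-1.3) × (-3.9%) = +5.0700%
%ΔTR ≈ %ΔP + %ΔQ = (-3.9%) + (+5.0700%) = +1.1700%

+1.2%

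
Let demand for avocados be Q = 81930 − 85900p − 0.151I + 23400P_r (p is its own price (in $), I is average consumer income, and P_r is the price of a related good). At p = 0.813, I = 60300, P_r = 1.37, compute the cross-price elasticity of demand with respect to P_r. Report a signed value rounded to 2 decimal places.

At the given values, Q = 81930 − 85900(0.813) − 0.151(60300) + 23400(1.37) = 35046.
∂Q/∂P_r = 23400.
E = (23400) × (1.37/35046) = 0.9147…

0.91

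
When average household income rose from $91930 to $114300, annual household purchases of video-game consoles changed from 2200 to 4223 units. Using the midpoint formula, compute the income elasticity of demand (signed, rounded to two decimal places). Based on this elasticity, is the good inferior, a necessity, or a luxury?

%ΔQ = (4223 − 2200)/[( 2200 + 4223)/2] = 2023/3211.5 = 0.629923…
%ΔIncome = (114300 − 91930)/[( 91930 + 114300)/2] = 22370/103115 = 0.216942…
E_income = (2023/3211.5) / (22370/103115) = 2.9036…
E_income > 1 ⇒ normal good, luxury.

2.90; luxury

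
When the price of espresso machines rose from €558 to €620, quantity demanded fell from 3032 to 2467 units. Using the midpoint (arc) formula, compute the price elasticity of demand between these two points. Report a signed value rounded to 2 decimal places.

%ΔQ = (2467 − 3032) / [(3032 + 2467)/2] = -565/2749.5 = -0.205491…
%ΔP = (620 − 558) / [(558 + 620)/2] = 62/589 = 0.105263…
Arc Ed = %ΔQ / %ΔP = (-565/2749.5) / (62/589) = -1.9521…

-1.95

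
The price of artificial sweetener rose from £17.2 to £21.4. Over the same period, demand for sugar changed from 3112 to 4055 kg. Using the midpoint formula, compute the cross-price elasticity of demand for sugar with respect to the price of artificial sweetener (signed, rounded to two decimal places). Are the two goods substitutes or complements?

%ΔQ_{sugar} = (4055 − 3112)/avg = 943/3583.5 = 0.263150…
%ΔP_{artificial sweetener} = (21.4 − 17.2)/avg = 4.2/19.3 = 0.217616…
E_cross = (943/3583.5) / (4.2/19.3) = 1.2092…
E_cross > 0 ⇒ the goods are substitutes.

1.21; substitutes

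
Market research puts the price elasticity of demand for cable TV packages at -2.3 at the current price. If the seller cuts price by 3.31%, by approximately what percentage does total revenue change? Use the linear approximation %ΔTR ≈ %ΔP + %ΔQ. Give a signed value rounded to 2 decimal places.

%ΔQ ≈ Ed × %ΔP = (-2.3) × (-3.31%) = +7.6130%
%ΔTR ≈ %ΔP + %ΔQ = (-3.31%) + (+7.6130%) = +4.3030%

+4.30%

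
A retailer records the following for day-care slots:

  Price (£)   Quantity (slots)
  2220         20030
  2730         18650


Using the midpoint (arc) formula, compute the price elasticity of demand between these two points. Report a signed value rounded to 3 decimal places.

%ΔQ = (18650 − 20030) / [(20030 + 18650)/2] = -1380/19340 = -0.071354…
%ΔP = (2730 − 2220) / [(2220 + 2730)/2] = 510/2475 = 0.206060…
Arc Ed = %ΔQ / %ΔP = (-1380/19340) / (510/2475) = -0.34628…

-0.346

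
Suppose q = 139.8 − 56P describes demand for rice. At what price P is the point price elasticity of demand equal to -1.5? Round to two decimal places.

1.50

Ed = −56P/(139.8 − 56P). Set this equal to -1.5:
56P = 1.5·(139.8 − 56P) ⇒ 56P(1 + 1.5) = 1.5·139.8
P = 1.5·139.8 / (56·2.5) = 1.4978…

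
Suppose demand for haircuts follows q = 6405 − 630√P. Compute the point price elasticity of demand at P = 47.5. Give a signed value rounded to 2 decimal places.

-1.05

dq/dP = −630/(2√P) = -45.705. At P = 47.5, q = 2063.02.
Ed = (dq/dP)·(P/q) = (-45.705) × (47.5/2063.02) = -1.0523…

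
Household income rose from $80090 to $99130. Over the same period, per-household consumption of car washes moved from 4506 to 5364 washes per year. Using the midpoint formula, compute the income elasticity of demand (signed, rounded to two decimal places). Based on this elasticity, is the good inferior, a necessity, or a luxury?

%ΔQ = (5364 − 4506)/[( 4506 + 5364)/2] = 858/4935 = 0.173860…
%ΔIncome = (99130 − 80090)/[( 80090 + 99130)/2] = 19040/89610 = 0.212476…
E_income = (858/4935) / (19040/89610) = 0.8182…
0 < E_income < 1 ⇒ normal good, necessity.

0.82; necessity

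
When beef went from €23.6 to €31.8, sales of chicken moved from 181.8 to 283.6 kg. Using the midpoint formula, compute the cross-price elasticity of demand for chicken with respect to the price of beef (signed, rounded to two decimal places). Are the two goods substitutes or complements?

%ΔQ_{chicken} = (283.6 − 181.8)/avg = 101.8/232.7 = 0.437473…
%ΔP_{beef} = (31.8 − 23.6)/avg = 8.2/27.7 = 0.296028…
E_cross = (101.8/232.7) / (8.2/27.7) = 1.4778…
E_cross > 0 ⇒ the goods are substitutes.

1.48; substitutes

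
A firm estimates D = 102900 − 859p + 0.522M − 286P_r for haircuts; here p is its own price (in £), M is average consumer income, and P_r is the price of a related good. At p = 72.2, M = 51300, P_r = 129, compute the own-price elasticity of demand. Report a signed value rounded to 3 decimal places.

-2.016

At the given values, D = 102900 − 859(72.2) + 0.522(51300) − 286(129) = 30764.8.
∂D/∂p = −859.
E = (-859) × (72.2/30764.8) = -2.01593…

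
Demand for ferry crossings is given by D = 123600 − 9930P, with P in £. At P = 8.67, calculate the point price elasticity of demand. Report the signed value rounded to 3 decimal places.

-2.295

dD/dP = −9930. At P = 8.67, D = 123600 − 9930(8.67) = 37506.9.
Ed = (dD/dP)·(P/D) = −9930 × (8.67/37506.9) = -2.29539…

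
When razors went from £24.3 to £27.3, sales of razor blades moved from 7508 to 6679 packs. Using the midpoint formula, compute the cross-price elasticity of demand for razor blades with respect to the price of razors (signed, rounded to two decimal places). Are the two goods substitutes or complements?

-1.01; complements

%ΔQ_{razor blades} = (6679 − 7508)/avg = -829/7093.5 = -0.116867…
%ΔP_{razors} = (27.3 − 24.3)/avg = 3/25.8 = 0.116279…
E_cross = (-829/7093.5) / (3/25.8) = -1.0050…
E_cross < 0 ⇒ the goods are complements.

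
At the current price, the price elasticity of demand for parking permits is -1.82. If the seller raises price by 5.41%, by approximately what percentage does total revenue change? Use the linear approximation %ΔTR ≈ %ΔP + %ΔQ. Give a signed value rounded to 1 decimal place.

-4.4%

%ΔQ ≈ Ed × %ΔP = (-1.82) × (+5.41%) = -9.8462%
%ΔTR ≈ %ΔP + %ΔQ = (+5.41%) + (-9.8462%) = -4.4362%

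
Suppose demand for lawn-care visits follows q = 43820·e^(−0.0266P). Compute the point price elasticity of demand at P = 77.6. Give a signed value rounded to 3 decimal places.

dq/dP = −0.0266·q = -147.945. At P = 77.6, q = 5561.85.
Ed = (dq/dP)·(P/q) = (-147.945) × (77.6/5561.85) = -2.06416

-2.064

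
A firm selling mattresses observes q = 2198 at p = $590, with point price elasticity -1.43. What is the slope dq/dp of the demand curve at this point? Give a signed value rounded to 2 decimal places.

Ed = (dq/dp)·(p/q) ⇒ dq/dp = Ed·q/p = (-1.43)·2198/590 = -5.3273…

-5.33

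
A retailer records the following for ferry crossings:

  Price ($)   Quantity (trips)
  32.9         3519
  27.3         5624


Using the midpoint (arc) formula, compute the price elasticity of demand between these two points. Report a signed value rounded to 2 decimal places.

%ΔQ = (5624 − 3519) / [(3519 + 5624)/2] = 2105/4571.5 = 0.460461…
%ΔP = (27.3 − 32.9) / [(32.9 + 27.3)/2] = -5.6/30.1 = -0.186046…
Arc Ed = %ΔQ / %ΔP = (2105/4571.5) / (-5.6/30.1) = -2.4749…

-2.47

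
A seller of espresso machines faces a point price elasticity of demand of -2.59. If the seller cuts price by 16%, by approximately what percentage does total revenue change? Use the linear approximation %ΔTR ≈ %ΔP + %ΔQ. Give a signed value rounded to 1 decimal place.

%ΔQ ≈ Ed × %ΔP = (-2.59) × (-16%) = +41.4400%
%ΔTR ≈ %ΔP + %ΔQ = (-16%) + (+41.4400%) = +25.4400%

+25.4%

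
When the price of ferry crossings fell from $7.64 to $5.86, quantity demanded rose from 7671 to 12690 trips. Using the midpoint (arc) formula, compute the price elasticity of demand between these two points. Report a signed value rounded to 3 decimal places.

%ΔQ = (12690 − 7671) / [(7671 + 12690)/2] = 5019/10180.5 = 0.493001…
%ΔP = (5.86 − 7.64) / [(7.64 + 5.86)/2] = -1.78/6.75 = -0.263703…
Arc Ed = %ΔQ / %ΔP = (5019/10180.5) / (-1.78/6.75) = -1.86952…

-1.870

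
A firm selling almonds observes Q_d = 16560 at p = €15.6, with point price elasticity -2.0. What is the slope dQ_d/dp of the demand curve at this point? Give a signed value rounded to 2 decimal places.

Ed = (dQ_d/dp)·(p/Q_d) ⇒ dQ_d/dp = Ed·Q_d/p = (-2.0)·16560/15.6 = -2123.0769…

-2123.08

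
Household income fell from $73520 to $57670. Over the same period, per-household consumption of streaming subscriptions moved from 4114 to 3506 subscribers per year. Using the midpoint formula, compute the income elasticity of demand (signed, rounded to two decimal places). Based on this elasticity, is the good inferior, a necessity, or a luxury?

%ΔQ = (3506 − 4114)/[( 4114 + 3506)/2] = -608/3810 = -0.159580…
%ΔIncome = (57670 − 73520)/[( 73520 + 57670)/2] = -15850/65595 = -0.241634…
E_income = (-608/3810) / (-15850/65595) = 0.6604…
0 < E_income < 1 ⇒ normal good, necessity.

0.66; necessity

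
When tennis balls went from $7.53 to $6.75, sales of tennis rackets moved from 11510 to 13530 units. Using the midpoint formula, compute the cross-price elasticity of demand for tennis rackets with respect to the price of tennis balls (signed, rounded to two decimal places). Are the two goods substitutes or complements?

%ΔQ_{tennis rackets} = (13530 − 11510)/avg = 2020/12520 = 0.161341…
%ΔP_{tennis balls} = (6.75 − 7.53)/avg = -0.78/7.14 = -0.109243…
E_cross = (2020/12520) / (-0.78/7.14) = -1.4768…
E_cross < 0 ⇒ the goods are complements.

-1.48; complements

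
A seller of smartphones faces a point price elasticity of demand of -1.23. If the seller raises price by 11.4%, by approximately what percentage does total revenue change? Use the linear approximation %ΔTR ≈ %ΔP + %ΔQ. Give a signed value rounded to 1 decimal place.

%ΔQ ≈ Ed × %ΔP = (-1.23) × (+11.4%) = -14.0220%
%ΔTR ≈ %ΔP + %ΔQ = (+11.4%) + (-14.0220%) = -2.6220%

-2.6%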